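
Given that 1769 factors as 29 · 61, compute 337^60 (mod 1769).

489

Mod 29: 337 ≡ 18; by Fermat, exponent reduces to 60 mod 28 = 4; 18^4 ≡ 25 (mod 29).
Mod 61: 337 ≡ 32; since 60 | 60, by Fermat 32^60 ≡ 1 (mod 61).
Combine by CRT: x ≡ 25 (mod 29), x ≡ 1 (mod 61) ⇒ x ≡ 489 (mod 1769).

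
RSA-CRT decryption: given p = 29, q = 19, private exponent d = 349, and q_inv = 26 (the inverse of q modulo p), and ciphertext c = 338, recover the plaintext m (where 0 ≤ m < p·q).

d_p = d mod (p−1) = 349 mod 28 = 13; d_q = d mod (q−1) = 7.
m₁ = c^(d_p) mod p: c ≡ 19 (mod 29), and 19^13 mod 29 = 3.
m₂ = c^(d_q) mod q: c ≡ 15 (mod 19), and 15^7 mod 19 = 13.
h = q_inv·(m₁ − m₂) mod p = 26·(3 − 13) mod 29 = 1.
m = m₂ + h·q = 13 + 1·19 = 32.

32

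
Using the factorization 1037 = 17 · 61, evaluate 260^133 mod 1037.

422

Mod 17: 260 ≡ 5; by Fermat, exponent reduces to 133 mod 16 = 5; 5^5 ≡ 14 (mod 17).
Mod 61: 260 ≡ 16; by Fermat, exponent reduces to 133 mod 60 = 13; 16^13 ≡ 56 (mod 61).
Combine by CRT: x ≡ 14 (mod 17), x ≡ 56 (mod 61) ⇒ x ≡ 422 (mod 1037).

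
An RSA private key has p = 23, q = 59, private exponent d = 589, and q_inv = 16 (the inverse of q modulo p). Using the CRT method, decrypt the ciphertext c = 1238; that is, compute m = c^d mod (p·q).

412

d_p = d mod (p−1) = 589 mod 22 = 17; d_q = d mod (q−1) = 9.
m₁ = c^(d_p) mod p: c ≡ 19 (mod 23), and 19^17 mod 23 = 21.
m₂ = c^(d_q) mod q: c ≡ 58 (mod 59), and 58^9 mod 59 = 58.
h = q_inv·(m₁ − m₂) mod p = 16·(21 − 58) mod 23 = 6.
m = m₂ + h·q = 58 + 6·59 = 412.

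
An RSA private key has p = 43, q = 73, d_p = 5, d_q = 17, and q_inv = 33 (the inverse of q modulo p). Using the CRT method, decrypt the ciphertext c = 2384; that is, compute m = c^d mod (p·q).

2739

m₁ = c^(d_p) mod p: c ≡ 19 (mod 43), and 19^5 mod 43 = 30.
m₂ = c^(d_q) mod q: c ≡ 48 (mod 73), and 48^17 mod 73 = 38.
h = q_inv·(m₁ − m₂) mod p = 33·(30 − 38) mod 43 = 37.
m = m₂ + h·q = 38 + 37·73 = 2739.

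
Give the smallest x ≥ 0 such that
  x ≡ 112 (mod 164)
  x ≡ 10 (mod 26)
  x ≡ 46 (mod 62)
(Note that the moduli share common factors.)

20940

gcd(164, 26) = 2 and 2 | (10 − 112), so the pair is consistent; merging gives x ≡ 1752 (mod 2132), where 2132 = lcm(164, 26).
gcd(2132, 62) = 2 and 2 | (46 − 1752), so the pair is consistent; merging gives x ≡ 20940 (mod 66092), where 66092 = lcm(2132, 62).
The solution is unique modulo lcm(164, 26, 62) = 66092.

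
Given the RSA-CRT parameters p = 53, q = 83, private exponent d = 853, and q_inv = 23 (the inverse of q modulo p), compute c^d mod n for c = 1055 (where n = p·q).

d_p = d mod (p−1) = 853 mod 52 = 21; d_q = d mod (q−1) = 33.
m₁ = c^(d_p) mod p: c ≡ 48 (mod 53), and 48^21 mod 53 = 26.
m₂ = c^(d_q) mod q: c ≡ 59 (mod 83), and 59^33 mod 83 = 17.
h = q_inv·(m₁ − m₂) mod p = 23·(26 − 17) mod 53 = 48.
m = m₂ + h·q = 17 + 48·83 = 4001.

4001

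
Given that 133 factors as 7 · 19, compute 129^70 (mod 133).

Mod 7: 129 ≡ 3; by Fermat, exponent reduces to 70 mod 6 = 4; 3^4 ≡ 4 (mod 7).
Mod 19: 129 ≡ 15; by Fermat, exponent reduces to 70 mod 18 = 16; 15^16 ≡ 6 (mod 19).
Combine by CRT: x ≡ 4 (mod 7), x ≡ 6 (mod 19) ⇒ x ≡ 25 (mod 133).

25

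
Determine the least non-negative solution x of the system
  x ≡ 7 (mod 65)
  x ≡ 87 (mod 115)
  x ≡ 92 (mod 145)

gcd(65, 115) = 5 and 5 | (87 − 7), so the pair is consistent; merging gives x ≡ 202 (mod 1495), where 1495 = lcm(65, 115).
gcd(1495, 145) = 5 and 5 | (92 − 202), so the pair is consistent; merging gives x ≡ 6182 (mod 43355), where 43355 = lcm(1495, 145).
The solution is unique modulo lcm(65, 115, 145) = 43355.

6182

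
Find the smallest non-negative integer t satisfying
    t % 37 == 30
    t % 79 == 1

Combine the congruences pairwise.
From t ≡ 30 (mod 37) write t = 30 + 37s. Substituting into t ≡ 1 (mod 79) gives 37s ≡ 50 (mod 79), and since 37⁻¹ ≡ 47 (mod 79), s ≡ 59. Hence t ≡ 30 + 37·59 = 2213 (mod 2923).

2213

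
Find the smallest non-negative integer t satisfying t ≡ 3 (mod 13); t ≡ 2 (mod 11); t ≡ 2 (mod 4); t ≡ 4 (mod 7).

The moduli are pairwise coprime; N = 13·11·4·7 = 4004.
N/13 = 308; 308 ≡ 9 (mod 13); 9·3 ≡ 1, so inverse 3.
N/11 = 364; 364 ≡ 1 (mod 11), inverse 1.
N/4 = 1001; 1001 ≡ 1 (mod 4), inverse 1.
N/7 = 572; 572 ≡ 5 (mod 7); 5·3 ≡ 1, so inverse 3.
t ≡ 3·308·3 + 2·364·1 + 2·1001·1 + 4·572·3 = 12366.
12366 mod 4004 = 354.

354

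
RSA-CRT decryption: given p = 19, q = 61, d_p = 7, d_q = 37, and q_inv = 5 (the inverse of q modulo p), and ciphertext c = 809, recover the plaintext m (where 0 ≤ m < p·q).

1113

m₁ = c^(d_p) mod p: c ≡ 11 (mod 19), and 11^7 mod 19 = 11.
m₂ = c^(d_q) mod q: c ≡ 16 (mod 61), and 16^37 mod 61 = 15.
h = q_inv·(m₁ − m₂) mod p = 5·(11 − 15) mod 19 = 18.
m = m₂ + h·q = 15 + 18·61 = 1113.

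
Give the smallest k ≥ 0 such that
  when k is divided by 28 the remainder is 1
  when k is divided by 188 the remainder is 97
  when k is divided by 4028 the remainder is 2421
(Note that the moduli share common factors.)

gcd(28, 188) = 4 and 4 | (97 − 1), so the pair is consistent; merging gives k ≡ 1037 (mod 1316), where 1316 = lcm(28, 188).
gcd(1316, 4028) = 4 and 4 | (2421 − 1037), so the pair is consistent; merging gives k ≡ 860385 (mod 1325212), where 1325212 = lcm(1316, 4028).
The solution is unique modulo lcm(28, 188, 4028) = 1325212.

860385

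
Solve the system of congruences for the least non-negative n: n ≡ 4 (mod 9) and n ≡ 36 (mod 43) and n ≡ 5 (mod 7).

The moduli are pairwise coprime; M = 9·43·7 = 2709.
M/9 = 301; 301 ≡ 4 (mod 9); 4·7 ≡ 1, so inverse 7.
M/43 = 63; 63 ≡ 20 (mod 43); 20·28 ≡ 1, so inverse 28.
M/7 = 387; 387 ≡ 2 (mod 7); 2·4 ≡ 1, so inverse 4.
n ≡ 4·301·7 + 36·63·28 + 5·387·4 = 79672.
79672 mod 2709 = 1111.

1111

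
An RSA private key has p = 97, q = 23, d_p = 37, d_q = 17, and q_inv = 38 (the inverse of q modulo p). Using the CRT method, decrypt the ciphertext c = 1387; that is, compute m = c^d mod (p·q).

1169

m₁ = c^(d_p) mod p: c ≡ 29 (mod 97), and 29^37 mod 97 = 5.
m₂ = c^(d_q) mod q: c ≡ 7 (mod 23), and 7^17 mod 23 = 19.
h = q_inv·(m₁ − m₂) mod p = 38·(5 − 19) mod 97 = 50.
m = m₂ + h·q = 19 + 50·23 = 1169.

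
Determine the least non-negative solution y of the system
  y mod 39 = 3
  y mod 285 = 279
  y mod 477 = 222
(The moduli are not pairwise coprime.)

127104

gcd(39, 285) = 3 and 3 | (279 − 3), so the pair is consistent; merging gives y ≡ 1134 (mod 3705), where 3705 = lcm(39, 285).
gcd(3705, 477) = 3 and 3 | (222 − 1134), so the pair is consistent; merging gives y ≡ 127104 (mod 589095), where 589095 = lcm(3705, 477).
The solution is unique modulo lcm(39, 285, 477) = 589095.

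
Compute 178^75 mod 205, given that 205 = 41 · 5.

202

Mod 41: 178 ≡ 14; by Fermat, exponent reduces to 75 mod 40 = 35; 14^35 ≡ 38 (mod 41).
Mod 5: 178 ≡ 3; by Fermat, exponent reduces to 75 mod 4 = 3; 3^3 ≡ 2 (mod 5).
Combine by CRT: x ≡ 38 (mod 41), x ≡ 2 (mod 5) ⇒ x ≡ 202 (mod 205).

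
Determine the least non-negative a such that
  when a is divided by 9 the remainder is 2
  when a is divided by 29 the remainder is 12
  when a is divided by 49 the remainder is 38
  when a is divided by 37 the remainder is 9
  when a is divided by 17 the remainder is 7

7270805

The moduli are pairwise coprime; N = 9·29·49·37·17 = 8044281.
N/9 = 893809; 893809 ≡ 1 (mod 9), inverse 1.
N/29 = 277389; 277389 ≡ 4 (mod 29); 4·22 ≡ 1, so inverse 22.
N/49 = 164169; 164169 ≡ 19 (mod 49); 19·31 ≡ 1, so inverse 31.
N/37 = 217413; 217413 ≡ 1 (mod 37), inverse 1.
N/17 = 473193; 473193 ≡ 15 (mod 17); 15·8 ≡ 1, so inverse 8.
a ≡ 2·893809·1 + 12·277389·22 + 38·164169·31 + 9·217413·1 + 7·473193·8 = 296864921.
296864921 mod 8044281 = 7270805.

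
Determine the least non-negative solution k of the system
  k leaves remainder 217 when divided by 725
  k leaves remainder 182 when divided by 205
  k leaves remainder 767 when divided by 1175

gcd(725, 205) = 5 and 5 | (182 − 217), so the pair is consistent; merging gives k ≡ 6742 (mod 29725), where 29725 = lcm(725, 205).
gcd(29725, 1175) = 25 and 25 | (767 − 6742), so the pair is consistent; merging gives k ≡ 1195742 (mod 1397075), where 1397075 = lcm(29725, 1175).
The solution is unique modulo lcm(725, 205, 1175) = 1397075.

1195742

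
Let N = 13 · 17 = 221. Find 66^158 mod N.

Mod 13: 66 ≡ 1; by Fermat, exponent reduces to 158 mod 12 = 2; 1^2 ≡ 1 (mod 13).
Mod 17: 66 ≡ 15; by Fermat, exponent reduces to 158 mod 16 = 14; 15^14 ≡ 13 (mod 17).
Combine by CRT: x ≡ 1 (mod 13), x ≡ 13 (mod 17) ⇒ x ≡ 183 (mod 221).

183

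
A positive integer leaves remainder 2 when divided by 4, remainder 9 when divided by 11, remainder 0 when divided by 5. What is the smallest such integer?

130

The moduli are pairwise coprime; N = 4·11·5 = 220.
N/4 = 55; 55 ≡ 3 (mod 4); 3·3 ≡ 1, so inverse 3.
N/11 = 20; 20 ≡ 9 (mod 11); 9·5 ≡ 1, so inverse 5.
N/5 = 44; 44 ≡ 4 (mod 5); 4·4 ≡ 1, so inverse 4.
x ≡ 2·55·3 + 9·20·5 + 0·44·4 = 1230.
1230 mod 220 = 130.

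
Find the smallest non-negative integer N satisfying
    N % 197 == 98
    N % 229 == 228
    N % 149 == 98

6487111

From N ≡ 98 (mod 197) write N = 98 + 197t. Substituting into N ≡ 228 (mod 229) gives 197t ≡ 130 (mod 229), and since 197⁻¹ ≡ 93 (mod 229), t ≡ 182. Hence N ≡ 98 + 197·182 = 35952 (mod 45113).
From N ≡ 35952 (mod 45113) write N = 35952 + 45113t. Substituting into N ≡ 98 (mod 149) gives 45113t ≡ 55 (mod 149), and since 115⁻¹ ≡ 92 (mod 149), t ≡ 143. Hence N ≡ 35952 + 45113·143 = 6487111 (mod 6721837).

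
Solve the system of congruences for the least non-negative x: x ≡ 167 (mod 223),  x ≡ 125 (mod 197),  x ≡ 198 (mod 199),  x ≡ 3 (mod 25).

The moduli are pairwise coprime; N = 223·197·199·25 = 218556725.
N/223 = 980075; 980075 ≡ 213 (mod 223); 213·156 ≡ 1, so inverse 156.
N/197 = 1109425; 1109425 ≡ 118 (mod 197); 118·192 ≡ 1, so inverse 192.
N/199 = 1098275; 1098275 ≡ 193 (mod 199); 193·33 ≡ 1, so inverse 33.
N/25 = 8742269; 8742269 ≡ 19 (mod 25); 19·4 ≡ 1, so inverse 4.
x ≡ 167·980075·156 + 125·1109425·192 + 198·1098275·33 + 3·8742269·4 = 59440149978.
59440149978 mod 218556725 = 211277503.

211277503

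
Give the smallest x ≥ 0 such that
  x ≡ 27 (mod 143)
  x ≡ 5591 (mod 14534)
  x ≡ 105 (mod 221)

Combine the congruences pairwise.
gcd(143, 14534) = 13 and 13 | (5591 − 27), so the pair is consistent; merging gives x ≡ 121863 (mod 159874), where 159874 = lcm(143, 14534).
gcd(159874, 221) = 13 and 13 | (105 − 121863), so the pair is consistent; merging gives x ≡ 921233 (mod 2717858), where 2717858 = lcm(159874, 221).
The solution is unique modulo lcm(143, 14534, 221) = 2717858.

921233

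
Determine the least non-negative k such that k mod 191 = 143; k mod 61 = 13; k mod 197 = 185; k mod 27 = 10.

The moduli are pairwise coprime; N = 191·61·197·27 = 61971669.
N/191 = 324459; 324459 ≡ 141 (mod 191); 141·42 ≡ 1, so inverse 42.
N/61 = 1015929; 1015929 ≡ 35 (mod 61); 35·7 ≡ 1, so inverse 7.
N/197 = 314577; 314577 ≡ 165 (mod 197); 165·80 ≡ 1, so inverse 80.
N/27 = 2295247; 2295247 ≡ 4 (mod 27); 4·7 ≡ 1, so inverse 7.
k ≡ 143·324459·42 + 13·1015929·7 + 185·314577·80 + 10·2295247·7 = 6857557183.
6857557183 mod 61971669 = 40673593.

40673593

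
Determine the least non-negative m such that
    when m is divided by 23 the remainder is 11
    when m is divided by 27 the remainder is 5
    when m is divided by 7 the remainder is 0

The moduli are pairwise coprime; N = 23·27·7 = 4347.
N/23 = 189; 189 ≡ 5 (mod 23); 5·14 ≡ 1, so inverse 14.
N/27 = 161; 161 ≡ 26 (mod 27); 26·26 ≡ 1, so inverse 26.
N/7 = 621; 621 ≡ 5 (mod 7); 5·3 ≡ 1, so inverse 3.
m ≡ 11·189·14 + 5·161·26 + 0·621·3 = 50036.
50036 mod 4347 = 2219.

2219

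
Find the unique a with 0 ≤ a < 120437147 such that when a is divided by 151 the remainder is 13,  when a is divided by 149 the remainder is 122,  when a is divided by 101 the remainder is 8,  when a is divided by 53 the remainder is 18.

111074556

The moduli are pairwise coprime; N = 151·149·101·53 = 120437147.
N/151 = 797597; 797597 ≡ 15 (mod 151); 15·141 ≡ 1, so inverse 141.
N/149 = 808303; 808303 ≡ 127 (mod 149); 127·88 ≡ 1, so inverse 88.
N/101 = 1192447; 1192447 ≡ 41 (mod 101); 41·69 ≡ 1, so inverse 69.
N/53 = 2272399; 2272399 ≡ 24 (mod 53); 24·42 ≡ 1, so inverse 42.
a ≡ 13·797597·141 + 122·808303·88 + 8·1192447·69 + 18·2272399·42 = 12516100697.
12516100697 mod 120437147 = 111074556.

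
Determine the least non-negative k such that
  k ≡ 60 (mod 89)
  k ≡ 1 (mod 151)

Combine the congruences pairwise.
From k ≡ 60 (mod 89) write k = 60 + 89t. Substituting into k ≡ 1 (mod 151) gives 89t ≡ 92 (mod 151), and since 89⁻¹ ≡ 56 (mod 151), t ≡ 18. Hence k ≡ 60 + 89·18 = 1662 (mod 13439).

1662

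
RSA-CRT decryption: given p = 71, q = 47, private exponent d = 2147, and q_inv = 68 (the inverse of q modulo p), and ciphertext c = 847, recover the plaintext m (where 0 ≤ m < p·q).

330

d_p = d mod (p−1) = 2147 mod 70 = 47; d_q = d mod (q−1) = 31.
m₁ = c^(d_p) mod p: c ≡ 66 (mod 71), and 66^47 mod 71 = 46.
m₂ = c^(d_q) mod q: c ≡ 1 (mod 47), and 1^31 mod 47 = 1.
h = q_inv·(m₁ − m₂) mod p = 68·(46 − 1) mod 71 = 7.
m = m₂ + h·q = 1 + 7·47 = 330.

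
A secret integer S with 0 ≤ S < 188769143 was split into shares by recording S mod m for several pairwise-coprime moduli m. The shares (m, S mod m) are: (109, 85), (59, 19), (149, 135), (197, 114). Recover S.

The moduli are pairwise coprime; N = 109·59·149·197 = 188769143.
N/109 = 1731827; 1731827 ≡ 35 (mod 109); 35·81 ≡ 1, so inverse 81.
N/59 = 3199477; 3199477 ≡ 25 (mod 59); 25·26 ≡ 1, so inverse 26.
N/149 = 1266907; 1266907 ≡ 109 (mod 149); 109·108 ≡ 1, so inverse 108.
N/197 = 958219; 958219 ≡ 11 (mod 197); 11·18 ≡ 1, so inverse 18.
S ≡ 85·1731827·81 + 19·3199477·26 + 135·1266907·108 + 114·958219·18 = 33941939981.
33941939981 mod 188769143 = 152263384.

152263384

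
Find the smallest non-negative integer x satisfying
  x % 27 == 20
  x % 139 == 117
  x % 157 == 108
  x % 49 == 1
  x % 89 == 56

The moduli are pairwise coprime; N = 27·139·157·49·89 = 2569592781.
N/27 = 95170103; 95170103 ≡ 17 (mod 27); 17·8 ≡ 1, so inverse 8.
N/139 = 18486279; 18486279 ≡ 113 (mod 139); 113·16 ≡ 1, so inverse 16.
N/157 = 16366833; 16366833 ≡ 54 (mod 157); 54·32 ≡ 1, so inverse 32.
N/49 = 52440669; 52440669 ≡ 36 (mod 49); 36·15 ≡ 1, so inverse 15.
N/89 = 28871829; 28871829 ≡ 51 (mod 89); 51·7 ≡ 1, so inverse 7.
x ≡ 20·95170103·8 + 117·18486279·16 + 108·16366833·32 + 1·52440669·15 + 56·28871829·7 = 118501672619.
118501672619 mod 2569592781 = 300404693.

300404693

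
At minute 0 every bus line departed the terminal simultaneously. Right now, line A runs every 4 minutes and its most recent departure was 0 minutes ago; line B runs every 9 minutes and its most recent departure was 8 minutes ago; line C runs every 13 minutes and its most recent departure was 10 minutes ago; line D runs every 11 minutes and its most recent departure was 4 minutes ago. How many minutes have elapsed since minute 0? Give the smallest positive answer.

4976

From t ≡ 0 (mod 4) write t = 0 + 4s. Substituting into t ≡ 8 (mod 9) gives 4s ≡ 8 (mod 9), and since 4⁻¹ ≡ 7 (mod 9), s ≡ 2. Hence t ≡ 0 + 4·2 = 8 (mod 36).
From t ≡ 8 (mod 36) write t = 8 + 36s. Substituting into t ≡ 10 (mod 13) gives 36s ≡ 2 (mod 13), and since 10⁻¹ ≡ 4 (mod 13), s ≡ 8. Hence t ≡ 8 + 36·8 = 296 (mod 468).
From t ≡ 296 (mod 468) write t = 296 + 468s. Substituting into t ≡ 4 (mod 11) gives 468s ≡ 5 (mod 11), and since 6⁻¹ ≡ 2 (mod 11), s ≡ 10. Hence t ≡ 296 + 468·10 = 4976 (mod 5148).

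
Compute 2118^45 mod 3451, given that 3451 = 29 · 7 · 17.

1422

Mod 29: 2118 ≡ 1; by Fermat, exponent reduces to 45 mod 28 = 17; 1^17 ≡ 1 (mod 29).
Mod 7: 2118 ≡ 4; by Fermat, exponent reduces to 45 mod 6 = 3; 4^3 ≡ 1 (mod 7).
Mod 17: 2118 ≡ 10; by Fermat, exponent reduces to 45 mod 16 = 13; 10^13 ≡ 11 (mod 17).
Combine by CRT: x ≡ 1 (mod 29), x ≡ 1 (mod 7), x ≡ 11 (mod 17) ⇒ x ≡ 1422 (mod 3451).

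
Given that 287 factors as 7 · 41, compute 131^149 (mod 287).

Mod 7: 131 ≡ 5; by Fermat, exponent reduces to 149 mod 6 = 5; 5^5 ≡ 3 (mod 7).
Mod 41: 131 ≡ 8; by Fermat, exponent reduces to 149 mod 40 = 29; 8^29 ≡ 5 (mod 41).
Combine by CRT: x ≡ 3 (mod 7), x ≡ 5 (mod 41) ⇒ x ≡ 87 (mod 287).

87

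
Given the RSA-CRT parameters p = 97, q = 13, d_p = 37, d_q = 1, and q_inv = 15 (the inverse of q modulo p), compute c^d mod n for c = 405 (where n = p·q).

171

m₁ = c^(d_p) mod p: c ≡ 17 (mod 97), and 17^37 mod 97 = 74.
m₂ = c^(d_q) mod q: c ≡ 2 (mod 13), and 2^1 mod 13 = 2.
h = q_inv·(m₁ − m₂) mod p = 15·(74 − 2) mod 97 = 13.
m = m₂ + h·q = 2 + 13·13 = 171.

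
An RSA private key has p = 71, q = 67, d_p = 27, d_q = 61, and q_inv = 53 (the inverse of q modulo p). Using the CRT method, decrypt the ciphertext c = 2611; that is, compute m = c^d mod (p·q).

4110

m₁ = c^(d_p) mod p: c ≡ 55 (mod 71), and 55^27 mod 71 = 63.
m₂ = c^(d_q) mod q: c ≡ 65 (mod 67), and 65^61 mod 67 = 23.
h = q_inv·(m₁ − m₂) mod p = 53·(63 − 23) mod 71 = 61.
m = m₂ + h·q = 23 + 61·67 = 4110.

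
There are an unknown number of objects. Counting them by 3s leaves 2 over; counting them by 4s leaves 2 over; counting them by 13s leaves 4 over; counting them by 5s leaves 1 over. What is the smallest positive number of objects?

Combine the congruences pairwise.
From N ≡ 2 (mod 3) write N = 2 + 3t. Substituting into N ≡ 2 (mod 4) gives 3t ≡ 0 (mod 4), and since 3⁻¹ ≡ 3 (mod 4), t ≡ 0. Hence N ≡ 2 + 3·0 = 2 (mod 12).
From N ≡ 2 (mod 12) write N = 2 + 12t. Substituting into N ≡ 4 (mod 13) gives 12t ≡ 2 (mod 13), and since 12⁻¹ ≡ 12 (mod 13), t ≡ 11. Hence N ≡ 2 + 12·11 = 134 (mod 156).
From N ≡ 134 (mod 156) write N = 134 + 156t. Substituting into N ≡ 1 (mod 5) gives 156t ≡ 2 (mod 5), and since 1⁻¹ ≡ 1 (mod 5), t ≡ 2. Hence N ≡ 134 + 156·2 = 446 (mod 780).

446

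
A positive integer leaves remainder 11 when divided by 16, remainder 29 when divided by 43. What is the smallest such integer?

Combine the congruences pairwise.
From m ≡ 11 (mod 16) write m = 11 + 16t. Substituting into m ≡ 29 (mod 43) gives 16t ≡ 18 (mod 43), and since 16⁻¹ ≡ 35 (mod 43), t ≡ 28. Hence m ≡ 11 + 16·28 = 459 (mod 688).

459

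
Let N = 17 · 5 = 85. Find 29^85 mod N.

54

Mod 17: 29 ≡ 12; by Fermat, exponent reduces to 85 mod 16 = 5; 12^5 ≡ 3 (mod 17).
Mod 5: 29 ≡ 4; by Fermat, exponent reduces to 85 mod 4 = 1; 4^1 ≡ 4 (mod 5).
Combine by CRT: x ≡ 3 (mod 17), x ≡ 4 (mod 5) ⇒ x ≡ 54 (mod 85).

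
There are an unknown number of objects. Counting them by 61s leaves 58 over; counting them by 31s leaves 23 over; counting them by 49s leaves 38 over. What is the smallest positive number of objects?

The moduli are pairwise coprime; M = 61·31·49 = 92659.
M/61 = 1519; 1519 ≡ 55 (mod 61); 55·10 ≡ 1, so inverse 10.
M/31 = 2989; 2989 ≡ 13 (mod 31); 13·12 ≡ 1, so inverse 12.
M/49 = 1891; 1891 ≡ 29 (mod 49); 29·22 ≡ 1, so inverse 22.
N ≡ 58·1519·10 + 23·2989·12 + 38·1891·22 = 3286860.
3286860 mod 92659 = 43795.

43795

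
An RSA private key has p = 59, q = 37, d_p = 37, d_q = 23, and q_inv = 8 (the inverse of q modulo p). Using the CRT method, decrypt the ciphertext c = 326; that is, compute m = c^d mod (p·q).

731

m₁ = c^(d_p) mod p: c ≡ 31 (mod 59), and 31^37 mod 59 = 23.
m₂ = c^(d_q) mod q: c ≡ 30 (mod 37), and 30^23 mod 37 = 28.
h = q_inv·(m₁ − m₂) mod p = 8·(23 − 28) mod 59 = 19.
m = m₂ + h·q = 28 + 19·37 = 731.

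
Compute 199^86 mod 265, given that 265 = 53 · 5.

36

Mod 53: 199 ≡ 40; by Fermat, exponent reduces to 86 mod 52 = 34; 40^34 ≡ 36 (mod 53).
Mod 5: 199 ≡ 4; by Fermat, exponent reduces to 86 mod 4 = 2; 4^2 ≡ 1 (mod 5).
Combine by CRT: x ≡ 36 (mod 53), x ≡ 1 (mod 5) ⇒ x ≡ 36 (mod 265).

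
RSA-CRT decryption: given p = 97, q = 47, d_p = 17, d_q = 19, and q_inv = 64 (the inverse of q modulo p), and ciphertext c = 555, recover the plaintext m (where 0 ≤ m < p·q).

4047

m₁ = c^(d_p) mod p: c ≡ 70 (mod 97), and 70^17 mod 97 = 70.
m₂ = c^(d_q) mod q: c ≡ 38 (mod 47), and 38^19 mod 47 = 5.
h = q_inv·(m₁ − m₂) mod p = 64·(70 − 5) mod 97 = 86.
m = m₂ + h·q = 5 + 86·47 = 4047.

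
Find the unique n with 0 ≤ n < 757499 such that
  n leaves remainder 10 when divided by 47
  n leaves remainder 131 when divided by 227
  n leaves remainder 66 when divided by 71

122257

From n ≡ 10 (mod 47) write n = 10 + 47t. Substituting into n ≡ 131 (mod 227) gives 47t ≡ 121 (mod 227), and since 47⁻¹ ≡ 29 (mod 227), t ≡ 104. Hence n ≡ 10 + 47·104 = 4898 (mod 10669).
From n ≡ 4898 (mod 10669) write n = 4898 + 10669t. Substituting into n ≡ 66 (mod 71) gives 10669t ≡ 67 (mod 71), and since 19⁻¹ ≡ 15 (mod 71), t ≡ 11. Hence n ≡ 4898 + 10669·11 = 122257 (mod 757499).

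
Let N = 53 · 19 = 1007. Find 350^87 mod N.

Mod 53: 350 ≡ 32; by Fermat, exponent reduces to 87 mod 52 = 35; 32^35 ≡ 12 (mod 53).
Mod 19: 350 ≡ 8; by Fermat, exponent reduces to 87 mod 18 = 15; 8^15 ≡ 18 (mod 19).
Combine by CRT: x ≡ 12 (mod 53), x ≡ 18 (mod 19) ⇒ x ≡ 436 (mod 1007).

436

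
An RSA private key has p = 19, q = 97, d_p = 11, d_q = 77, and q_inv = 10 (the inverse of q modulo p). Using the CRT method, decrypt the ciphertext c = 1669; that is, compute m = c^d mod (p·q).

1339

m₁ = c^(d_p) mod p: c ≡ 16 (mod 19), and 16^11 mod 19 = 9.
m₂ = c^(d_q) mod q: c ≡ 20 (mod 97), and 20^77 mod 97 = 78.
h = q_inv·(m₁ − m₂) mod p = 10·(9 − 78) mod 19 = 13.
m = m₂ + h·q = 78 + 13·97 = 1339.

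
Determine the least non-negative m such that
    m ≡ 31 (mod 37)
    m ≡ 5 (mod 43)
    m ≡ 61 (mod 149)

144442

The moduli are pairwise coprime; N = 37·43·149 = 237059.
N/37 = 6407; 6407 ≡ 6 (mod 37); 6·31 ≡ 1, so inverse 31.
N/43 = 5513; 5513 ≡ 9 (mod 43); 9·24 ≡ 1, so inverse 24.
N/149 = 1591; 1591 ≡ 101 (mod 149); 101·90 ≡ 1, so inverse 90.
m ≡ 31·6407·31 + 5·5513·24 + 61·1591·90 = 15553277.
15553277 mod 237059 = 144442.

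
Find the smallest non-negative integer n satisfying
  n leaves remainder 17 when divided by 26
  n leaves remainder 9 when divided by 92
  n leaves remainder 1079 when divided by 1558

gcd(26, 92) = 2 and 2 | (9 − 17), so the pair is consistent; merging gives n ≡ 745 (mod 1196), where 1196 = lcm(26, 92).
gcd(1196, 1558) = 2 and 2 | (1079 − 745), so the pair is consistent; merging gives n ≡ 828377 (mod 931684), where 931684 = lcm(1196, 1558).
The solution is unique modulo lcm(26, 92, 1558) = 931684.

828377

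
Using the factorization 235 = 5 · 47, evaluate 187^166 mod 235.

189

Mod 5: 187 ≡ 2; by Fermat, exponent reduces to 166 mod 4 = 2; 2^2 ≡ 4 (mod 5).
Mod 47: 187 ≡ 46; by Fermat, exponent reduces to 166 mod 46 = 28; 46^28 ≡ 1 (mod 47).
Combine by CRT: x ≡ 4 (mod 5), x ≡ 1 (mod 47) ⇒ x ≡ 189 (mod 235).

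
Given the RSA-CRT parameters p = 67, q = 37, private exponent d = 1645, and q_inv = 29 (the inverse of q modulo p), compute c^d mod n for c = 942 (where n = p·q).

1132

d_p = d mod (p−1) = 1645 mod 66 = 61; d_q = d mod (q−1) = 25.
m₁ = c^(d_p) mod p: c ≡ 4 (mod 67), and 4^61 mod 67 = 60.
m₂ = c^(d_q) mod q: c ≡ 17 (mod 37), and 17^25 mod 37 = 22.
h = q_inv·(m₁ − m₂) mod p = 29·(60 − 22) mod 67 = 30.
m = m₂ + h·q = 22 + 30·37 = 1132.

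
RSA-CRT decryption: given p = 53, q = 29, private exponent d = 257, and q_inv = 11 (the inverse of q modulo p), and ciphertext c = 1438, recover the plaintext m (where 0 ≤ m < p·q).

d_p = d mod (p−1) = 257 mod 52 = 49; d_q = d mod (q−1) = 5.
m₁ = c^(d_p) mod p: c ≡ 7 (mod 53), and 7^49 mod 53 = 17.
m₂ = c^(d_q) mod q: c ≡ 17 (mod 29), and 17^5 mod 29 = 17.
h = q_inv·(m₁ − m₂) mod p = 11·(17 − 17) mod 53 = 0.
m = m₂ + h·q = 17 + 0·29 = 17.

17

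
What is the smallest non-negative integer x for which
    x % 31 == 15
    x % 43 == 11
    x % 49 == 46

28907

From x ≡ 15 (mod 31) write x = 15 + 31t. Substituting into x ≡ 11 (mod 43) gives 31t ≡ 39 (mod 43), and since 31⁻¹ ≡ 25 (mod 43), t ≡ 29. Hence x ≡ 15 + 31·29 = 914 (mod 1333).
From x ≡ 914 (mod 1333) write x = 914 + 1333t. Substituting into x ≡ 46 (mod 49) gives 1333t ≡ 14 (mod 49), and since 10⁻¹ ≡ 5 (mod 49), t ≡ 21. Hence x ≡ 914 + 1333·21 = 28907 (mod 65317).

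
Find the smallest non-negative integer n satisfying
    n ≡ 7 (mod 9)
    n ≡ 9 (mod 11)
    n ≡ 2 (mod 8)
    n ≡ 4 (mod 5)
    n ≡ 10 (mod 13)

The moduli are pairwise coprime; M = 9·11·8·5·13 = 51480.
M/9 = 5720; 5720 ≡ 5 (mod 9); 5·2 ≡ 1, so inverse 2.
M/11 = 4680; 4680 ≡ 5 (mod 11); 5·9 ≡ 1, so inverse 9.
M/8 = 6435; 6435 ≡ 3 (mod 8); 3·3 ≡ 1, so inverse 3.
M/5 = 10296; 10296 ≡ 1 (mod 5), inverse 1.
M/13 = 3960; 3960 ≡ 8 (mod 13); 8·5 ≡ 1, so inverse 5.
n ≡ 7·5720·2 + 9·4680·9 + 2·6435·3 + 4·10296·1 + 10·3960·5 = 736954.
736954 mod 51480 = 16234.

16234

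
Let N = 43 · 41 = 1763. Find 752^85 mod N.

Mod 43: 752 ≡ 21; by Fermat, exponent reduces to 85 mod 42 = 1; 21^1 ≡ 21 (mod 43).
Mod 41: 752 ≡ 14; by Fermat, exponent reduces to 85 mod 40 = 5; 14^5 ≡ 27 (mod 41).
Combine by CRT: x ≡ 21 (mod 43), x ≡ 27 (mod 41) ⇒ x ≡ 150 (mod 1763).

150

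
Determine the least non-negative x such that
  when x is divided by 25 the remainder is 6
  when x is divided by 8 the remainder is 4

156

From x ≡ 6 (mod 25) write x = 6 + 25t. Substituting into x ≡ 4 (mod 8) gives 25t ≡ 6 (mod 8), and since 1⁻¹ ≡ 1 (mod 8), t ≡ 6. Hence x ≡ 6 + 25·6 = 156 (mod 200).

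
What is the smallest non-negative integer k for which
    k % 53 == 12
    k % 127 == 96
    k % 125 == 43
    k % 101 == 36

The moduli are pairwise coprime; N = 53·127·125·101 = 84978875.
N/53 = 1603375; 1603375 ≡ 19 (mod 53); 19·14 ≡ 1, so inverse 14.
N/127 = 669125; 669125 ≡ 89 (mod 127); 89·10 ≡ 1, so inverse 10.
N/125 = 679831; 679831 ≡ 81 (mod 125); 81·71 ≡ 1, so inverse 71.
N/101 = 841375; 841375 ≡ 45 (mod 101); 45·9 ≡ 1, so inverse 9.
k ≡ 12·1603375·14 + 96·669125·10 + 43·679831·71 + 36·841375·9 = 3259856543.
3259856543 mod 84978875 = 30659293.

30659293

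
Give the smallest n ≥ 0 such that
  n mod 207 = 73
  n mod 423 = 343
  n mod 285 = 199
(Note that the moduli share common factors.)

415729

gcd(207, 423) = 9 and 9 | (343 − 73), so the pair is consistent; merging gives n ≡ 7111 (mod 9729), where 9729 = lcm(207, 423).
gcd(9729, 285) = 3 and 3 | (199 − 7111), so the pair is consistent; merging gives n ≡ 415729 (mod 924255), where 924255 = lcm(9729, 285).
The solution is unique modulo lcm(207, 423, 285) = 924255.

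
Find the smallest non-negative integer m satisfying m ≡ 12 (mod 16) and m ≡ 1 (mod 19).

From m ≡ 12 (mod 16) write m = 12 + 16t. Substituting into m ≡ 1 (mod 19) gives 16t ≡ 8 (mod 19), and since 16⁻¹ ≡ 6 (mod 19), t ≡ 10. Hence m ≡ 12 + 16·10 = 172 (mod 304).

172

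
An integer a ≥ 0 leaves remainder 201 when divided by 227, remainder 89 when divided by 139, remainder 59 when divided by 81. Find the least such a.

The moduli are pairwise coprime; N = 227·139·81 = 2555793.
N/227 = 11259; 11259 ≡ 136 (mod 227); 136·222 ≡ 1, so inverse 222.
N/139 = 18387; 18387 ≡ 39 (mod 139); 39·82 ≡ 1, so inverse 82.
N/81 = 31553; 31553 ≡ 44 (mod 81); 44·35 ≡ 1, so inverse 35.
a ≡ 201·11259·222 + 89·18387·82 + 59·31553·35 = 701744369.
701744369 mod 2555793 = 1457087.

1457087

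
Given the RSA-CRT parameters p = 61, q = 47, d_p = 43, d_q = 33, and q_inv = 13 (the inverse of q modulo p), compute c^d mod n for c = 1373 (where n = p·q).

2423

m₁ = c^(d_p) mod p: c ≡ 31 (mod 61), and 31^43 mod 61 = 44.
m₂ = c^(d_q) mod q: c ≡ 10 (mod 47), and 10^33 mod 47 = 26.
h = q_inv·(m₁ − m₂) mod p = 13·(44 − 26) mod 61 = 51.
m = m₂ + h·q = 26 + 51·47 = 2423.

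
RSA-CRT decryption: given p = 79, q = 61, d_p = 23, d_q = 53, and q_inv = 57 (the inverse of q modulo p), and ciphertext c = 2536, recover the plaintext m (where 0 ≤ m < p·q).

2422

m₁ = c^(d_p) mod p: c ≡ 8 (mod 79), and 8^23 mod 79 = 52.
m₂ = c^(d_q) mod q: c ≡ 35 (mod 61), and 35^53 mod 61 = 43.
h = q_inv·(m₁ − m₂) mod p = 57·(52 − 43) mod 79 = 39.
m = m₂ + h·q = 43 + 39·61 = 2422.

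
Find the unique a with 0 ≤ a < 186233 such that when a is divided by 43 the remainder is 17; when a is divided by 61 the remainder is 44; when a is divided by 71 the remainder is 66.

Combine the congruences pairwise.
From a ≡ 17 (mod 43) write a = 17 + 43t. Substituting into a ≡ 44 (mod 61) gives 43t ≡ 27 (mod 61), and since 43⁻¹ ≡ 44 (mod 61), t ≡ 29. Hence a ≡ 17 + 43·29 = 1264 (mod 2623).
From a ≡ 1264 (mod 2623) write a = 1264 + 2623t. Substituting into a ≡ 66 (mod 71) gives 2623t ≡ 9 (mod 71), and since 67⁻¹ ≡ 53 (mod 71), t ≡ 51. Hence a ≡ 1264 + 2623·51 = 135037 (mod 186233).

135037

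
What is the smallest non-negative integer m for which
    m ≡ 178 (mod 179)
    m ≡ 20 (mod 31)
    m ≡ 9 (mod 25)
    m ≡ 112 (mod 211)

5148934

The moduli are pairwise coprime; N = 179·31·25·211 = 29270975.
N/179 = 163525; 163525 ≡ 98 (mod 179); 98·137 ≡ 1, so inverse 137.
N/31 = 944225; 944225 ≡ 27 (mod 31); 27·23 ≡ 1, so inverse 23.
N/25 = 1170839; 1170839 ≡ 14 (mod 25); 14·9 ≡ 1, so inverse 9.
N/211 = 138725; 138725 ≡ 98 (mod 211); 98·28 ≡ 1, so inverse 28.
m ≡ 178·163525·137 + 20·944225·23 + 9·1170839·9 + 112·138725·28 = 4951943709.
4951943709 mod 29270975 = 5148934.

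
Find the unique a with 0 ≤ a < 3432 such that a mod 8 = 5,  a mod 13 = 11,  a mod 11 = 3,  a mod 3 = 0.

The moduli are pairwise coprime; N = 8·13·11·3 = 3432.
N/8 = 429; 429 ≡ 5 (mod 8); 5·5 ≡ 1, so inverse 5.
N/13 = 264; 264 ≡ 4 (mod 13); 4·10 ≡ 1, so inverse 10.
N/11 = 312; 312 ≡ 4 (mod 11); 4·3 ≡ 1, so inverse 3.
N/3 = 1144; 1144 ≡ 1 (mod 3), inverse 1.
a ≡ 5·429·5 + 11·264·10 + 3·312·3 + 0·1144·1 = 42573.
42573 mod 3432 = 1389.

1389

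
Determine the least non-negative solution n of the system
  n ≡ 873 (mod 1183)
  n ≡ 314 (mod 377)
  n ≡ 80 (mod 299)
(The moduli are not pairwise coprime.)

562798

Combine the congruences pairwise.
gcd(1183, 377) = 13 and 13 | (314 − 873), so the pair is consistent; merging gives n ≡ 13886 (mod 34307), where 34307 = lcm(1183, 377).
gcd(34307, 299) = 13 and 13 | (80 − 13886), so the pair is consistent; merging gives n ≡ 562798 (mod 789061), where 789061 = lcm(34307, 299).
The solution is unique modulo lcm(1183, 377, 299) = 789061.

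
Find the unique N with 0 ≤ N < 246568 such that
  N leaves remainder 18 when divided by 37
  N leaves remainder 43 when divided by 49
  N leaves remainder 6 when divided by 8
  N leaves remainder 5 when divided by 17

Combine the congruences pairwise.
From N ≡ 18 (mod 37) write N = 18 + 37t. Substituting into N ≡ 43 (mod 49) gives 37t ≡ 25 (mod 49), and since 37⁻¹ ≡ 4 (mod 49), t ≡ 2. Hence N ≡ 18 + 37·2 = 92 (mod 1813).
From N ≡ 92 (mod 1813) write N = 92 + 1813t. Substituting into N ≡ 6 (mod 8) gives 1813t ≡ 2 (mod 8), and since 5⁻¹ ≡ 5 (mod 8), t ≡ 2. Hence N ≡ 92 + 1813·2 = 3718 (mod 14504).
From N ≡ 3718 (mod 14504) write N = 3718 + 14504t. Substituting into N ≡ 5 (mod 17) gives 14504t ≡ 10 (mod 17), and since 3⁻¹ ≡ 6 (mod 17), t ≡ 9. Hence N ≡ 3718 + 14504·9 = 134254 (mod 246568).

134254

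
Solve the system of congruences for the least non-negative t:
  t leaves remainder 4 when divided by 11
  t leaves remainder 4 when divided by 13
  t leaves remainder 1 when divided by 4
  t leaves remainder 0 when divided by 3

1005

From t ≡ 4 (mod 11) write t = 4 + 11s. Substituting into t ≡ 4 (mod 13) gives 11s ≡ 0 (mod 13), and since 11⁻¹ ≡ 6 (mod 13), s ≡ 0. Hence t ≡ 4 + 11·0 = 4 (mod 143).
From t ≡ 4 (mod 143) write t = 4 + 143s. Substituting into t ≡ 1 (mod 4) gives 143s ≡ 1 (mod 4), and since 3⁻¹ ≡ 3 (mod 4), s ≡ 3. Hence t ≡ 4 + 143·3 = 433 (mod 572).
From t ≡ 433 (mod 572) write t = 433 + 572s. Substituting into t ≡ 0 (mod 3) gives 572s ≡ 2 (mod 3), and since 2⁻¹ ≡ 2 (mod 3), s ≡ 1. Hence t ≡ 433 + 572·1 = 1005 (mod 1716).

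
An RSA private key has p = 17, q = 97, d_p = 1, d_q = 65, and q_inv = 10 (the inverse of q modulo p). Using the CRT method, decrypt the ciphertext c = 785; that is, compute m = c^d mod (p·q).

1091

m₁ = c^(d_p) mod p: c ≡ 3 (mod 17), and 3^1 mod 17 = 3.
m₂ = c^(d_q) mod q: c ≡ 9 (mod 97), and 9^65 mod 97 = 24.
h = q_inv·(m₁ − m₂) mod p = 10·(3 − 24) mod 17 = 11.
m = m₂ + h·q = 24 + 11·97 = 1091.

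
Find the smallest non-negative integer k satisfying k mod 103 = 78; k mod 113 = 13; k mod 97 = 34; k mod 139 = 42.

95236865

The moduli are pairwise coprime; N = 103·113·97·139 = 156928637.
N/103 = 1523579; 1523579 ≡ 3 (mod 103); 3·69 ≡ 1, so inverse 69.
N/113 = 1388749; 1388749 ≡ 92 (mod 113); 92·43 ≡ 1, so inverse 43.
N/97 = 1617821; 1617821 ≡ 55 (mod 97); 55·30 ≡ 1, so inverse 30.
N/139 = 1128983; 1128983 ≡ 25 (mod 139); 25·89 ≡ 1, so inverse 89.
k ≡ 78·1523579·69 + 13·1388749·43 + 34·1617821·30 + 42·1128983·89 = 14846528743.
14846528743 mod 156928637 = 95236865.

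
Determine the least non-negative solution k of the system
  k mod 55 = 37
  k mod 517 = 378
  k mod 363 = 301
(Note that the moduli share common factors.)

42772

gcd(55, 517) = 11 and 11 | (378 − 37), so the pair is consistent; merging gives k ≡ 1412 (mod 2585), where 2585 = lcm(55, 517).
gcd(2585, 363) = 11 and 11 | (301 − 1412), so the pair is consistent; merging gives k ≡ 42772 (mod 85305), where 85305 = lcm(2585, 363).
The solution is unique modulo lcm(55, 517, 363) = 85305.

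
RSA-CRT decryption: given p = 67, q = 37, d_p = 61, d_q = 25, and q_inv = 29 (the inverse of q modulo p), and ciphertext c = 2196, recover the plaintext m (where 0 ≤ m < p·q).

m₁ = c^(d_p) mod p: c ≡ 52 (mod 67), and 52^61 mod 67 = 45.
m₂ = c^(d_q) mod q: c ≡ 13 (mod 37), and 13^25 mod 37 = 5.
h = q_inv·(m₁ − m₂) mod p = 29·(45 − 5) mod 67 = 21.
m = m₂ + h·q = 5 + 21·37 = 782.

782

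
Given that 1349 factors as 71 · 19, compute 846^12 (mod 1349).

Mod 71: 846 ≡ 65; 65^12 ≡ 10 (mod 71).
Mod 19: 846 ≡ 10; 10^12 ≡ 7 (mod 19).
Combine by CRT: x ≡ 10 (mod 71), x ≡ 7 (mod 19) ⇒ x ≡ 862 (mod 1349).

862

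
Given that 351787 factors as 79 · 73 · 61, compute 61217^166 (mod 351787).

115629

Mod 79: 61217 ≡ 71; by Fermat, exponent reduces to 166 mod 78 = 10; 71^10 ≡ 52 (mod 79).
Mod 73: 61217 ≡ 43; by Fermat, exponent reduces to 166 mod 72 = 22; 43^22 ≡ 70 (mod 73).
Mod 61: 61217 ≡ 34; by Fermat, exponent reduces to 166 mod 60 = 46; 34^46 ≡ 34 (mod 61).
Combine by CRT: x ≡ 52 (mod 79), x ≡ 70 (mod 73), x ≡ 34 (mod 61) ⇒ x ≡ 115629 (mod 351787).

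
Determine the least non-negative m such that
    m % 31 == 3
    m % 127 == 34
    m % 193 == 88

From m ≡ 3 (mod 31) write m = 3 + 31t. Substituting into m ≡ 34 (mod 127) gives 31t ≡ 31 (mod 127), and since 31⁻¹ ≡ 41 (mod 127), t ≡ 1. Hence m ≡ 3 + 31·1 = 34 (mod 3937).
From m ≡ 34 (mod 3937) write m = 34 + 3937t. Substituting into m ≡ 88 (mod 193) gives 3937t ≡ 54 (mod 193), and since 77⁻¹ ≡ 188 (mod 193), t ≡ 116. Hence m ≡ 34 + 3937·116 = 456726 (mod 759841).

456726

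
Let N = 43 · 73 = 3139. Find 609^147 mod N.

Mod 43: 609 ≡ 7; by Fermat, exponent reduces to 147 mod 42 = 21; 7^21 ≡ 42 (mod 43).
Mod 73: 609 ≡ 25; by Fermat, exponent reduces to 147 mod 72 = 3; 25^3 ≡ 3 (mod 73).
Combine by CRT: x ≡ 42 (mod 43), x ≡ 3 (mod 73) ⇒ x ≡ 2923 (mod 3139).

2923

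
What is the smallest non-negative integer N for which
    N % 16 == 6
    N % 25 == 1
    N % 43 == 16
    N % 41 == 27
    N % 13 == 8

From N ≡ 6 (mod 16) write N = 6 + 16t. Substituting into N ≡ 1 (mod 25) gives 16t ≡ 20 (mod 25), and since 16⁻¹ ≡ 11 (mod 25), t ≡ 20. Hence N ≡ 6 + 16·20 = 326 (mod 400).
From N ≡ 326 (mod 400) write N = 326 + 400t. Substituting into N ≡ 16 (mod 43) gives 400t ≡ 34 (mod 43), and since 13⁻¹ ≡ 10 (mod 43), t ≡ 39. Hence N ≡ 326 + 400·39 = 15926 (mod 17200).
From N ≡ 15926 (mod 17200) write N = 15926 + 17200t. Substituting into N ≡ 27 (mod 41) gives 17200t ≡ 9 (mod 41), and since 21⁻¹ ≡ 2 (mod 41), t ≡ 18. Hence N ≡ 15926 + 17200·18 = 325526 (mod 705200).
From N ≡ 325526 (mod 705200) write N = 325526 + 705200t. Substituting into N ≡ 8 (mod 13) gives 705200t ≡ 2 (mod 13), and since 2⁻¹ ≡ 7 (mod 13), t ≡ 1. Hence N ≡ 325526 + 705200·1 = 1030726 (mod 9167600).

1030726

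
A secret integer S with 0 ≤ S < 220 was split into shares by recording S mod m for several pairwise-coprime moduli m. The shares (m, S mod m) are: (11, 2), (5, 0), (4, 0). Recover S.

200

The moduli are pairwise coprime; N = 11·5·4 = 220.
N/11 = 20; 20 ≡ 9 (mod 11); 9·5 ≡ 1, so inverse 5.
N/5 = 44; 44 ≡ 4 (mod 5); 4·4 ≡ 1, so inverse 4.
N/4 = 55; 55 ≡ 3 (mod 4); 3·3 ≡ 1, so inverse 3.
S ≡ 2·20·5 + 0·44·4 + 0·55·3 = 200.
200 mod 220 = 200.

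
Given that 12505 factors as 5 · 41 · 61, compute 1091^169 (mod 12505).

Mod 5: 1091 ≡ 1; by Fermat, exponent reduces to 169 mod 4 = 1; 1^1 ≡ 1 (mod 5).
Mod 41: 1091 ≡ 25; by Fermat, exponent reduces to 169 mod 40 = 9; 25^9 ≡ 23 (mod 41).
Mod 61: 1091 ≡ 54; by Fermat, exponent reduces to 169 mod 60 = 49; 54^49 ≡ 59 (mod 61).
Combine by CRT: x ≡ 1 (mod 5), x ≡ 23 (mod 41), x ≡ 59 (mod 61) ⇒ x ≡ 4451 (mod 12505).

4451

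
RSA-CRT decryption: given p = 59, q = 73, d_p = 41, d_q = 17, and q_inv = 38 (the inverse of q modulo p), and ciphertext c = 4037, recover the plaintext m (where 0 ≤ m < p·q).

m₁ = c^(d_p) mod p: c ≡ 25 (mod 59), and 25^41 mod 59 = 29.
m₂ = c^(d_q) mod q: c ≡ 22 (mod 73), and 22^17 mod 73 = 22.
h = q_inv·(m₁ − m₂) mod p = 38·(29 − 22) mod 59 = 30.
m = m₂ + h·q = 22 + 30·73 = 2212.

2212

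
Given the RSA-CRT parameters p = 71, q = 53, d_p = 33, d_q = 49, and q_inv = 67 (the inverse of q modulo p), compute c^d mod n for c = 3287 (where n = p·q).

m₁ = c^(d_p) mod p: c ≡ 21 (mod 71), and 21^33 mod 71 = 52.
m₂ = c^(d_q) mod q: c ≡ 1 (mod 53), and 1^49 mod 53 = 1.
h = q_inv·(m₁ − m₂) mod p = 67·(52 − 1) mod 71 = 9.
m = m₂ + h·q = 1 + 9·53 = 478.

478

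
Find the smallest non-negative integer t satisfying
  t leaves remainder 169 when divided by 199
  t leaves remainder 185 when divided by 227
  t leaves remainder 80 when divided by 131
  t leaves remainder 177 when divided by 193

From t ≡ 169 (mod 199) write t = 169 + 199s. Substituting into t ≡ 185 (mod 227) gives 199s ≡ 16 (mod 227), and since 199⁻¹ ≡ 154 (mod 227), s ≡ 194. Hence t ≡ 169 + 199·194 = 38775 (mod 45173).
From t ≡ 38775 (mod 45173) write t = 38775 + 45173s. Substituting into t ≡ 80 (mod 131) gives 45173s ≡ 81 (mod 131), and since 109⁻¹ ≡ 125 (mod 131), s ≡ 38. Hence t ≡ 38775 + 45173·38 = 1755349 (mod 5917663).
From t ≡ 1755349 (mod 5917663) write t = 1755349 + 5917663s. Substituting into t ≡ 177 (mod 193) gives 5917663s ≡ 163 (mod 193), and since 90⁻¹ ≡ 178 (mod 193), s ≡ 64. Hence t ≡ 1755349 + 5917663·64 = 380485781 (mod 1142108959).

380485781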